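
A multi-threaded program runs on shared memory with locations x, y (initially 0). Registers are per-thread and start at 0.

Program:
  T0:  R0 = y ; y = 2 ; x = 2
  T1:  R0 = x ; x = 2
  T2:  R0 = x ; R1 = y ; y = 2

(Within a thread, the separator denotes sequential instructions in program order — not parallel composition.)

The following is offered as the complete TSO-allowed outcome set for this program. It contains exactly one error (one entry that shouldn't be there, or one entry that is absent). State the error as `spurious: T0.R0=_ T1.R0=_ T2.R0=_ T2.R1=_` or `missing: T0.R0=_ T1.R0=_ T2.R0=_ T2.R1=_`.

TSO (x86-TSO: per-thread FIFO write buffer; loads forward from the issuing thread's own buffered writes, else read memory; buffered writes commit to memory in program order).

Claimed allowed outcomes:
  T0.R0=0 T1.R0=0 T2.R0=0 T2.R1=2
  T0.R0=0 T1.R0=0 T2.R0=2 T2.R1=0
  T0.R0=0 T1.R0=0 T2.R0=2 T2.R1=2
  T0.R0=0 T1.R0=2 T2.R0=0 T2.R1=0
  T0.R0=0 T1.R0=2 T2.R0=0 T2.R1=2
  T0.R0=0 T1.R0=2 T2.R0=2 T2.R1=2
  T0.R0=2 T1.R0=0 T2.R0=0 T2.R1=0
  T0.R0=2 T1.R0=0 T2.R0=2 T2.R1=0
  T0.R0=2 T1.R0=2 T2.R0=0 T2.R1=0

missing: T0.R0=0 T1.R0=0 T2.R0=0 T2.R1=0

outcome vector order: (T0.R0,T1.R0,T2.R0,T2.R1)
[TSO] allowed = {0/0/0/0; 0/0/0/2; 0/0/2/0; 0/0/2/2; 0/2/0/0; 0/2/0/2; 0/2/2/2; 2/0/0/0; 2/0/2/0; 2/2/0/0}
TSO∖claimed = {0/0/0/0}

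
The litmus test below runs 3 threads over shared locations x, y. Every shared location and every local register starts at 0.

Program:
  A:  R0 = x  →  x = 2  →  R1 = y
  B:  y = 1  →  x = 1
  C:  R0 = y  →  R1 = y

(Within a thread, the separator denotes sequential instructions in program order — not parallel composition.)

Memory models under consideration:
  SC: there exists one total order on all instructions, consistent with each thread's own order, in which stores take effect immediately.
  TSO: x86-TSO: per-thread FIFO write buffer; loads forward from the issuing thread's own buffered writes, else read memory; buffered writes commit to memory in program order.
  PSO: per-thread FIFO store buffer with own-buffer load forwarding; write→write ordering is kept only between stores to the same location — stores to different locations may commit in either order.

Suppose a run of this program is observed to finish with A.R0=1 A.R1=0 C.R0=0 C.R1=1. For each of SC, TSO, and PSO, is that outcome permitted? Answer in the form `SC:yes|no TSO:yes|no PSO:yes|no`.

outcome vector order: (A.R0,A.R1,C.R0,C.R1)
SC (9): <0 0 0 0> <0 0 0 1> <0 0 1 1> <0 1 0 0> <0 1 0 1> <0 1 1 1> <1 1 0 0> <1 1 0 1> <1 1 1 1>
TSO (9): <0 0 0 0> <0 0 0 1> <0 0 1 1> <0 1 0 0> <0 1 0 1> <0 1 1 1> <1 1 0 0> <1 1 0 1> <1 1 1 1>
PSO (12): <0 0 0 0> <0 0 0 1> <0 0 1 1> <0 1 0 0> <0 1 0 1> <0 1 1 1> <1 0 0 0> <1 0 0 1> <1 0 1 1> <1 1 0 0> <1 1 0 1> <1 1 1 1>
target <1 0 0 1> ∈ {PSO}

SC:no TSO:no PSO:yes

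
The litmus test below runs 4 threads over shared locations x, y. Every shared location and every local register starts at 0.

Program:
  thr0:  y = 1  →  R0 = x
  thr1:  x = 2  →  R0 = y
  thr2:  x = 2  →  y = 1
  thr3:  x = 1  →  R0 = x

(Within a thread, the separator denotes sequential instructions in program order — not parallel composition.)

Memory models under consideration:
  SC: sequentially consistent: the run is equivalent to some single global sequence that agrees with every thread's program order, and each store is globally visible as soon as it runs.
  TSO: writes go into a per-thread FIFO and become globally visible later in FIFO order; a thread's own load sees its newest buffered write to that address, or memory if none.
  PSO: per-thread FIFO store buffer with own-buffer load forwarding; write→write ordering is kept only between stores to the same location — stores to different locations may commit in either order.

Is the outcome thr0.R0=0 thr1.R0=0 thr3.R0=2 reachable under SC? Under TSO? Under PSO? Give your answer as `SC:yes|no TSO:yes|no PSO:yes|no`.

SC:no TSO:yes PSO:yes

outcome vector order: (thr0.R0,thr1.R0,thr3.R0)
SC: 10 outcomes — {<0 1 1>, <0 1 2>, <1 0 1>, <1 0 2>, <1 1 1>, <1 1 2>, <2 0 1>, <2 0 2>, <2 1 1>, <2 1 2>}
TSO: 12 outcomes — {<0 0 1>, <0 0 2>, <0 1 1>, <0 1 2>, <1 0 1>, <1 0 2>, <1 1 1>, <1 1 2>, <2 0 1>, <2 0 2>, <2 1 1>, <2 1 2>}
PSO: 12 outcomes — {<0 0 1>, <0 0 2>, <0 1 1>, <0 1 2>, <1 0 1>, <1 0 2>, <1 1 1>, <1 1 2>, <2 0 1>, <2 0 2>, <2 1 1>, <2 1 2>}
target <0 0 2> ∈ {TSO,PSO}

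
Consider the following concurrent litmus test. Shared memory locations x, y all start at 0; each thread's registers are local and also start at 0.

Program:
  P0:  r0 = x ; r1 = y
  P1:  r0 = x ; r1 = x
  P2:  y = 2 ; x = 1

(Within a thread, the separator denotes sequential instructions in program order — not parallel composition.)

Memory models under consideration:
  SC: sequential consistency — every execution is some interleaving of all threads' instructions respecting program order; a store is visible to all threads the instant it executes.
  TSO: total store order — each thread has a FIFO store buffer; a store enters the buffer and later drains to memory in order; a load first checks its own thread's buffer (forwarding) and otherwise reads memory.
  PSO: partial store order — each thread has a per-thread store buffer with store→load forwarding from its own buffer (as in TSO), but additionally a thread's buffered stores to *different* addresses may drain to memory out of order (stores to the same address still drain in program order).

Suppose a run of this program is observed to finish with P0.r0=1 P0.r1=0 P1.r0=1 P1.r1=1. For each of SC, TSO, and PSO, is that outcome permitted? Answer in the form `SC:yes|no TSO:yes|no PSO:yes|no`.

outcome vector order: (P0.r0,P0.r1,P1.r0,P1.r1)
SC: 9 outcomes — {<0 0 0 0>, <0 0 0 1>, <0 0 1 1>, <0 2 0 0>, <0 2 0 1>, <0 2 1 1>, <1 2 0 0>, <1 2 0 1>, <1 2 1 1>}
TSO: 9 outcomes — {<0 0 0 0>, <0 0 0 1>, <0 0 1 1>, <0 2 0 0>, <0 2 0 1>, <0 2 1 1>, <1 2 0 0>, <1 2 0 1>, <1 2 1 1>}
PSO: 12 outcomes — {<0 0 0 0>, <0 0 0 1>, <0 0 1 1>, <0 2 0 0>, <0 2 0 1>, <0 2 1 1>, <1 0 0 0>, <1 0 0 1>, <1 0 1 1>, <1 2 0 0>, <1 2 0 1>, <1 2 1 1>}
target <1 0 1 1> ∈ {PSO}

SC:no TSO:no PSO:yes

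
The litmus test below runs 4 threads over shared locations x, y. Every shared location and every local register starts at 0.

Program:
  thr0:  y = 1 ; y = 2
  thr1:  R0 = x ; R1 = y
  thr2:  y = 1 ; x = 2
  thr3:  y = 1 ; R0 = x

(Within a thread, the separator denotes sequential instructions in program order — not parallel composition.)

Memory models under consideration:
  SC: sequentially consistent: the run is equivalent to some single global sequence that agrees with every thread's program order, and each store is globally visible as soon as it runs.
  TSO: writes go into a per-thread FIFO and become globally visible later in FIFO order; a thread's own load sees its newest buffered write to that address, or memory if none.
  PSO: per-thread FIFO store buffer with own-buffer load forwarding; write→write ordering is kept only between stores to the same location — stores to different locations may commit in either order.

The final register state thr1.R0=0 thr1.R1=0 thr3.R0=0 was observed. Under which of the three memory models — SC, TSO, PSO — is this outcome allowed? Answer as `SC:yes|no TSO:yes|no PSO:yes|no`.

outcome vector order: (thr1.R0,thr1.R1,thr3.R0)
SC: 10 outcomes — {(0,0,0); (0,0,2); (0,1,0); (0,1,2); (0,2,0); (0,2,2); (2,1,0); (2,1,2); (2,2,0); (2,2,2)}
TSO: 10 outcomes — {(0,0,0); (0,0,2); (0,1,0); (0,1,2); (0,2,0); (0,2,2); (2,1,0); (2,1,2); (2,2,0); (2,2,2)}
PSO: 12 outcomes — {(0,0,0); (0,0,2); (0,1,0); (0,1,2); (0,2,0); (0,2,2); (2,0,0); (2,0,2); (2,1,0); (2,1,2); (2,2,0); (2,2,2)}
target (0,0,0) ∈ {SC,TSO,PSO}

SC:yes TSO:yes PSO:yes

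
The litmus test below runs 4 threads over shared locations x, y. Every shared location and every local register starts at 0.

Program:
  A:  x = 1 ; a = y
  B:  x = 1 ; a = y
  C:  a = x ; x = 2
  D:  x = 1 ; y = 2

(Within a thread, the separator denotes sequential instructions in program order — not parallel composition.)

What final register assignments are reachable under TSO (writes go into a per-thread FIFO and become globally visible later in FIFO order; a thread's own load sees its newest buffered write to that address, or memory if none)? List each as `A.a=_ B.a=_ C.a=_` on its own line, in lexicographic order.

outcome vector order: (A.a,B.a,C.a)
|TSO outcomes| = 8

A.a=0 B.a=0 C.a=0
A.a=0 B.a=0 C.a=1
A.a=0 B.a=2 C.a=0
A.a=0 B.a=2 C.a=1
A.a=2 B.a=0 C.a=0
A.a=2 B.a=0 C.a=1
A.a=2 B.a=2 C.a=0
A.a=2 B.a=2 C.a=1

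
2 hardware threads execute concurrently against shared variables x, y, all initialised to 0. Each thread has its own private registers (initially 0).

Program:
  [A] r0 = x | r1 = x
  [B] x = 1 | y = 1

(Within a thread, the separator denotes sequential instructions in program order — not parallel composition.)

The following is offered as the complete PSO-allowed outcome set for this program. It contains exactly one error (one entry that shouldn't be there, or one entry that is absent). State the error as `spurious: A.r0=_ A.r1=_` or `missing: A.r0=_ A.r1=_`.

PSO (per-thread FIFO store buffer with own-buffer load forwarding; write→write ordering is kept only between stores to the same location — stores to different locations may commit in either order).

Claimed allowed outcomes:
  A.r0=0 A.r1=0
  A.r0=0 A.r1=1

outcome vector order: (A.r0,A.r1)
[PSO] allowed = {0/0 0/1 1/1}
PSO∖claimed = {1/1}

missing: A.r0=1 A.r1=1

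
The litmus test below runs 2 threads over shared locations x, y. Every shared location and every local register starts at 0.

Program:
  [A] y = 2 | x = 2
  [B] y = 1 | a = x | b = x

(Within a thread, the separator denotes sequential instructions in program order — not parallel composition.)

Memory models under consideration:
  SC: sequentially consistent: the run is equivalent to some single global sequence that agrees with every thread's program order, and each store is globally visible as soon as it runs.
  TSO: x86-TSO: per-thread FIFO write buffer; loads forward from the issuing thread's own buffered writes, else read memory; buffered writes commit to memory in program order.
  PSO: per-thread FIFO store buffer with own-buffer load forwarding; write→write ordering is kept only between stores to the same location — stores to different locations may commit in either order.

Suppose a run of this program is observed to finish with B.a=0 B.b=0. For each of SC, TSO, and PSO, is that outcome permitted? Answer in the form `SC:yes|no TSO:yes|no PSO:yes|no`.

SC:yes TSO:yes PSO:yes

outcome vector order: (B.a,B.b)
under SC → 0/0; 0/2; 2/2
under TSO → 0/0; 0/2; 2/2
under PSO → 0/0; 0/2; 2/2
target 0/0 ∈ {SC,TSO,PSO}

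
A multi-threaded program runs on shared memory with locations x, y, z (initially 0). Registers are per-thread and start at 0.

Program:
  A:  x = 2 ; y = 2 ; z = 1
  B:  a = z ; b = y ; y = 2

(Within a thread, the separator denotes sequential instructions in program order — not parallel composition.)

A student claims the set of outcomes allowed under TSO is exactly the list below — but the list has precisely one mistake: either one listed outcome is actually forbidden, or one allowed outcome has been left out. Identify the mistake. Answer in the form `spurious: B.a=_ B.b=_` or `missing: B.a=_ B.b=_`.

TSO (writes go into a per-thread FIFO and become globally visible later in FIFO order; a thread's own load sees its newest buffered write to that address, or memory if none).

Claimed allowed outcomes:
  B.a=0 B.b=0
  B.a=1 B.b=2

missing: B.a=0 B.b=2

outcome vector order: (B.a,B.b)
TSO (3): <0 0>; <0 2>; <1 2>
TSO∖claimed = {<0 2>}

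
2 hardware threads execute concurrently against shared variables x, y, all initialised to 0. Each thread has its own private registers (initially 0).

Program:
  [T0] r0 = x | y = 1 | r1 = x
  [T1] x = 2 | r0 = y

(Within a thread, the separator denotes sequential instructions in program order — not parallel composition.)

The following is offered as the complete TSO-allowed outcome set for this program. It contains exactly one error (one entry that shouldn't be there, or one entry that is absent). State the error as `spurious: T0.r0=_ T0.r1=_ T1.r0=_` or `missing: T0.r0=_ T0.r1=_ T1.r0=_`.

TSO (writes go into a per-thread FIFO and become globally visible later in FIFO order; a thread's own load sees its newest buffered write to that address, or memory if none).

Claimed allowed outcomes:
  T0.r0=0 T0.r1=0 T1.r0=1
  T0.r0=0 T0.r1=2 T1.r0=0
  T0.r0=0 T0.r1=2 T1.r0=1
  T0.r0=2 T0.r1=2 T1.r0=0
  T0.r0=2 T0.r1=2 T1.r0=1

missing: T0.r0=0 T0.r1=0 T1.r0=0

outcome vector order: (T0.r0,T0.r1,T1.r0)
TSO: 6 outcomes — {000 001 020 021 220 221}
TSO∖claimed = {000}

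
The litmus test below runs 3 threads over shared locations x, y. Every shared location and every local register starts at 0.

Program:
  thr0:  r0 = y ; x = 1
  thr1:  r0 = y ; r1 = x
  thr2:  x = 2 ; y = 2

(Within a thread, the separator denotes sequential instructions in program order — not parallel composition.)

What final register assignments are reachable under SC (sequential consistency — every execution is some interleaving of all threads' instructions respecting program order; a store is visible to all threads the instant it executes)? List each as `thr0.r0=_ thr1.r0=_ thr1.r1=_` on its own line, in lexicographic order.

thr0.r0=0 thr1.r0=0 thr1.r1=0
thr0.r0=0 thr1.r0=0 thr1.r1=1
thr0.r0=0 thr1.r0=0 thr1.r1=2
thr0.r0=0 thr1.r0=2 thr1.r1=1
thr0.r0=0 thr1.r0=2 thr1.r1=2
thr0.r0=2 thr1.r0=0 thr1.r1=0
thr0.r0=2 thr1.r0=0 thr1.r1=1
thr0.r0=2 thr1.r0=0 thr1.r1=2
thr0.r0=2 thr1.r0=2 thr1.r1=1
thr0.r0=2 thr1.r0=2 thr1.r1=2

outcome vector order: (thr0.r0,thr1.r0,thr1.r1)
|SC outcomes| = 10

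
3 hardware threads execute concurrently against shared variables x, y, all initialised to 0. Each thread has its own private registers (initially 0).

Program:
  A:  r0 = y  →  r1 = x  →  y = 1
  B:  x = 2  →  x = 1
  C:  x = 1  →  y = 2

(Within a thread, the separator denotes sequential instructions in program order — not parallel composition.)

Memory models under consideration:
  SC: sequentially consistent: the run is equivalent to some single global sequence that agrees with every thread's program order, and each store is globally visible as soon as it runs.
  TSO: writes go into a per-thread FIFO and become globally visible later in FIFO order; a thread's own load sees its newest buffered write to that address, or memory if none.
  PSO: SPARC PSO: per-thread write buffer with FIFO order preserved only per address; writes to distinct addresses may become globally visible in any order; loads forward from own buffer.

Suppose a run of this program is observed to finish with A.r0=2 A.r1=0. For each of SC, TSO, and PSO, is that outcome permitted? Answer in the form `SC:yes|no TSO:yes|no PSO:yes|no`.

outcome vector order: (A.r0,A.r1)
SC: 5 outcomes — {00; 01; 02; 21; 22}
TSO: 5 outcomes — {00; 01; 02; 21; 22}
PSO: 6 outcomes — {00; 01; 02; 20; 21; 22}
target 20 ∈ {PSO}

SC:no TSO:no PSO:yes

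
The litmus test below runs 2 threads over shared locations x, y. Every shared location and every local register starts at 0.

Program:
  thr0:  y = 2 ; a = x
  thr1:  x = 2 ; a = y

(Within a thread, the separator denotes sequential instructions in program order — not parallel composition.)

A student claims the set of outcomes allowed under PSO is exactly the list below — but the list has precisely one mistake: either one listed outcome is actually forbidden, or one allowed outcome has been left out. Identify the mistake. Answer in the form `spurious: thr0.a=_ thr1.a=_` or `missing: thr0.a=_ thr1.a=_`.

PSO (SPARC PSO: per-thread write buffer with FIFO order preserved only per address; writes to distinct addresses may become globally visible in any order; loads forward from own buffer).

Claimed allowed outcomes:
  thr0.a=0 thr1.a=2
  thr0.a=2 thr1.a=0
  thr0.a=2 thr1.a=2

missing: thr0.a=0 thr1.a=0

outcome vector order: (thr0.a,thr1.a)
under PSO → 00; 02; 20; 22
PSO∖claimed = {00}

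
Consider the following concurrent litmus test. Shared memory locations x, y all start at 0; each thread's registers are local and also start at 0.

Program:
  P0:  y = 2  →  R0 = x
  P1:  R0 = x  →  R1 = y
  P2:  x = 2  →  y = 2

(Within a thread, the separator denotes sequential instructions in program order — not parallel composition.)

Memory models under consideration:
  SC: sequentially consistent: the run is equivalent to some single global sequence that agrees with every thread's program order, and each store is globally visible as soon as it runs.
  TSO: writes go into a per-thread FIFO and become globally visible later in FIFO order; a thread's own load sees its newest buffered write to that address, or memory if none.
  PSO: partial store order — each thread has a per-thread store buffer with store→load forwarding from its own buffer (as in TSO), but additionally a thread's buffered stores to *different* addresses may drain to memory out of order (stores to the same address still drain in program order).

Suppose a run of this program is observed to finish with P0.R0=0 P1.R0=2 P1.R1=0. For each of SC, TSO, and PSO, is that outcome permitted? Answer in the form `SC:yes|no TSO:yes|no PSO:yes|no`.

SC:no TSO:yes PSO:yes

outcome vector order: (P0.R0,P1.R0,P1.R1)
under SC → <0 0 0>, <0 0 2>, <0 2 2>, <2 0 0>, <2 0 2>, <2 2 0>, <2 2 2>
under TSO → <0 0 0>, <0 0 2>, <0 2 0>, <0 2 2>, <2 0 0>, <2 0 2>, <2 2 0>, <2 2 2>
under PSO → <0 0 0>, <0 0 2>, <0 2 0>, <0 2 2>, <2 0 0>, <2 0 2>, <2 2 0>, <2 2 2>
target <0 2 0> ∈ {TSO,PSO}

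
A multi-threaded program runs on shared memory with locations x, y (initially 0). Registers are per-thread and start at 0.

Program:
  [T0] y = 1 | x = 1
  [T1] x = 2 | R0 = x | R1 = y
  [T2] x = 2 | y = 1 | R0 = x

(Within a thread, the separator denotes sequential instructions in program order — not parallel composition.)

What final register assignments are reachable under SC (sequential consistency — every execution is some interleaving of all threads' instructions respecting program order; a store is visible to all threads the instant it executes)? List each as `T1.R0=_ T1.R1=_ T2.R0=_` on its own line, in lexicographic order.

outcome vector order: (T1.R0,T1.R1,T2.R0)
|SC outcomes| = 6

T1.R0=1 T1.R1=1 T2.R0=1
T1.R0=1 T1.R1=1 T2.R0=2
T1.R0=2 T1.R1=0 T2.R0=1
T1.R0=2 T1.R1=0 T2.R0=2
T1.R0=2 T1.R1=1 T2.R0=1
T1.R0=2 T1.R1=1 T2.R0=2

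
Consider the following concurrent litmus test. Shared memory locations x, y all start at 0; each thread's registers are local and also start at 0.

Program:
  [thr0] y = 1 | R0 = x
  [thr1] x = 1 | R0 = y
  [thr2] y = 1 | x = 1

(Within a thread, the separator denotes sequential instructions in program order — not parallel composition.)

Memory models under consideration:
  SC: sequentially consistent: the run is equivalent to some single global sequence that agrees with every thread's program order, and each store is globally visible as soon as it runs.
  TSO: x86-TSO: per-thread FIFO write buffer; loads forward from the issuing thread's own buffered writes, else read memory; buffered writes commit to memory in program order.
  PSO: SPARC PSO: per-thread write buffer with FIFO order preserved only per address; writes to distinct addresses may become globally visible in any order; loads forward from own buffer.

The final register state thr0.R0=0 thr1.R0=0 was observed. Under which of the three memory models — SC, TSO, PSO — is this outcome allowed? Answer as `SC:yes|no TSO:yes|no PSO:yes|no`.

outcome vector order: (thr0.R0,thr1.R0)
under SC → (0,1); (1,0); (1,1)
under TSO → (0,0); (0,1); (1,0); (1,1)
under PSO → (0,0); (0,1); (1,0); (1,1)
target (0,0) ∈ {TSO,PSO}

SC:no TSO:yes PSO:yes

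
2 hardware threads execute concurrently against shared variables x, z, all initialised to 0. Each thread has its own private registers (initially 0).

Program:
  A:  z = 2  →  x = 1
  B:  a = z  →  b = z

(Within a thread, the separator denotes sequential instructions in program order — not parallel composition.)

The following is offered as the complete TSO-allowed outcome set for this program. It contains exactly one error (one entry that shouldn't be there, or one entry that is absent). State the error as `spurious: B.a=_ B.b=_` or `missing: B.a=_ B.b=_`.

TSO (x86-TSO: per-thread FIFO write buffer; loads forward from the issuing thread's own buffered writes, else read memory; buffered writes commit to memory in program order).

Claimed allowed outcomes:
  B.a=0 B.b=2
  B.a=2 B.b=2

outcome vector order: (B.a,B.b)
under TSO → (0,0), (0,2), (2,2)
TSO∖claimed = {(0,0)}

missing: B.a=0 B.b=0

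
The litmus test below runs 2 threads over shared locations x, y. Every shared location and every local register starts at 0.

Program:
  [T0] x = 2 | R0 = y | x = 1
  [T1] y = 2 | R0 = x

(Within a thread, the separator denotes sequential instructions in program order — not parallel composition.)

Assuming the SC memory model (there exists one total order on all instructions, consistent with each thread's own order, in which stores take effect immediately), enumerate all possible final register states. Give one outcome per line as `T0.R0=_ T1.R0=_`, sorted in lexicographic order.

outcome vector order: (T0.R0,T1.R0)
|SC outcomes| = 5

T0.R0=0 T1.R0=1
T0.R0=0 T1.R0=2
T0.R0=2 T1.R0=0
T0.R0=2 T1.R0=1
T0.R0=2 T1.R0=2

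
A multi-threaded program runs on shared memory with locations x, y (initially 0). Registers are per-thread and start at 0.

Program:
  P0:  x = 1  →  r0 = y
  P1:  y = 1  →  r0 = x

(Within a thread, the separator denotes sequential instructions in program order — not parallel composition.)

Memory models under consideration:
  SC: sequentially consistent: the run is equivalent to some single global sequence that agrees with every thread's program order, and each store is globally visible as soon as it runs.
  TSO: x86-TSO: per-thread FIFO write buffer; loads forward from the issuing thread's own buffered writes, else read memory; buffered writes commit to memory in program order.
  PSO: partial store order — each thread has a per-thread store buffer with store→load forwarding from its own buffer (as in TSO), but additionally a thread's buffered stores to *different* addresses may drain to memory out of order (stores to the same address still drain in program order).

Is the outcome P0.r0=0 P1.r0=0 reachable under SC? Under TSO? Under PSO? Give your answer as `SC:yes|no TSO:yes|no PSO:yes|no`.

SC:no TSO:yes PSO:yes

outcome vector order: (P0.r0,P1.r0)
SC (3): 0/1, 1/0, 1/1
TSO (4): 0/0, 0/1, 1/0, 1/1
PSO (4): 0/0, 0/1, 1/0, 1/1
target 0/0 ∈ {TSO,PSO}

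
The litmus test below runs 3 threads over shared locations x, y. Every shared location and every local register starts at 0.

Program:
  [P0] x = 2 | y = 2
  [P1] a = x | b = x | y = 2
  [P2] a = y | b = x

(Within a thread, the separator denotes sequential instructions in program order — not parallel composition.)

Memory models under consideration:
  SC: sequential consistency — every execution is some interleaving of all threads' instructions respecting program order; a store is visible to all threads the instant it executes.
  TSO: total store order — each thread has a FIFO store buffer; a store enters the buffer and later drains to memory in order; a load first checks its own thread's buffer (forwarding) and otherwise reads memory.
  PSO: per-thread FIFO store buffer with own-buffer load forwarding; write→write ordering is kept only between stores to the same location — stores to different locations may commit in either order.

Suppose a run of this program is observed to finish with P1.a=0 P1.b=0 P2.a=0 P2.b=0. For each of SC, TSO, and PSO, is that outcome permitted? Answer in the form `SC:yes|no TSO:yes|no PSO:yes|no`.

outcome vector order: (P1.a,P1.b,P2.a,P2.b)
SC: 10 outcomes — {0/0/0/0; 0/0/0/2; 0/0/2/0; 0/0/2/2; 0/2/0/0; 0/2/0/2; 0/2/2/2; 2/2/0/0; 2/2/0/2; 2/2/2/2}
TSO: 10 outcomes — {0/0/0/0; 0/0/0/2; 0/0/2/0; 0/0/2/2; 0/2/0/0; 0/2/0/2; 0/2/2/2; 2/2/0/0; 2/2/0/2; 2/2/2/2}
PSO: 12 outcomes — {0/0/0/0; 0/0/0/2; 0/0/2/0; 0/0/2/2; 0/2/0/0; 0/2/0/2; 0/2/2/0; 0/2/2/2; 2/2/0/0; 2/2/0/2; 2/2/2/0; 2/2/2/2}
target 0/0/0/0 ∈ {SC,TSO,PSO}

SC:yes TSO:yes PSO:yes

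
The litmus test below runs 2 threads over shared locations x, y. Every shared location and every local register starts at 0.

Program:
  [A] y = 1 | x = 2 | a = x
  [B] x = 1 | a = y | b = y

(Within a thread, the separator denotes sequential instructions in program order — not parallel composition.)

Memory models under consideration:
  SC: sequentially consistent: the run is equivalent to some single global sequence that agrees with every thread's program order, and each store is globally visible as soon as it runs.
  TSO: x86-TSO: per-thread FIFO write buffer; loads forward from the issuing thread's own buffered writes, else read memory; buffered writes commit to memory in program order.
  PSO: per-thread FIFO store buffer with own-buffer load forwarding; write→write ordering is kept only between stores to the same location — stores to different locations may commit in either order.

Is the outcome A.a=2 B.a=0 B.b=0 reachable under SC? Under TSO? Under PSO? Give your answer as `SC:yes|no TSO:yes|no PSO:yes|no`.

SC:yes TSO:yes PSO:yes

outcome vector order: (A.a,B.a,B.b)
[SC] allowed = {1/1/1 2/0/0 2/0/1 2/1/1}
[TSO] allowed = {1/0/0 1/0/1 1/1/1 2/0/0 2/0/1 2/1/1}
[PSO] allowed = {1/0/0 1/0/1 1/1/1 2/0/0 2/0/1 2/1/1}
target 2/0/0 ∈ {SC,TSO,PSO}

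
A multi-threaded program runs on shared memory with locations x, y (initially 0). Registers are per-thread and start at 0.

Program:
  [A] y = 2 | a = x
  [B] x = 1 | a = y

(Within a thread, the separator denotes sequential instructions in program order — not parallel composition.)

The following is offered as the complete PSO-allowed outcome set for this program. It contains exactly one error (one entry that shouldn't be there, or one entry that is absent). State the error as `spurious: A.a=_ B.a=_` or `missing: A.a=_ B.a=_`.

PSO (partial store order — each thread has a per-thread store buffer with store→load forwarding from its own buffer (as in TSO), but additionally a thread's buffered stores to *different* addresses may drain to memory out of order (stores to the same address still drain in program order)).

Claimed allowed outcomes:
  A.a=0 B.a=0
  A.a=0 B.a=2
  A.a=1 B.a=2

missing: A.a=1 B.a=0

outcome vector order: (A.a,B.a)
under PSO → 00, 02, 10, 12
PSO∖claimed = {10}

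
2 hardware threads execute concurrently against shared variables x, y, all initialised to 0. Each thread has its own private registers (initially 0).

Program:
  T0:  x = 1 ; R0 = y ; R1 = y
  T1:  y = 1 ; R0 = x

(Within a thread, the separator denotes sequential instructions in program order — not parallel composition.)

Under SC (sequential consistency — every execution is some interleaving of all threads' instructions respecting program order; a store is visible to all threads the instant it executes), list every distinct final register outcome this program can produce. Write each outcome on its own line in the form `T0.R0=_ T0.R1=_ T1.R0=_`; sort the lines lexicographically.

outcome vector order: (T0.R0,T0.R1,T1.R0)
|SC outcomes| = 4

T0.R0=0 T0.R1=0 T1.R0=1
T0.R0=0 T0.R1=1 T1.R0=1
T0.R0=1 T0.R1=1 T1.R0=0
T0.R0=1 T0.R1=1 T1.R0=1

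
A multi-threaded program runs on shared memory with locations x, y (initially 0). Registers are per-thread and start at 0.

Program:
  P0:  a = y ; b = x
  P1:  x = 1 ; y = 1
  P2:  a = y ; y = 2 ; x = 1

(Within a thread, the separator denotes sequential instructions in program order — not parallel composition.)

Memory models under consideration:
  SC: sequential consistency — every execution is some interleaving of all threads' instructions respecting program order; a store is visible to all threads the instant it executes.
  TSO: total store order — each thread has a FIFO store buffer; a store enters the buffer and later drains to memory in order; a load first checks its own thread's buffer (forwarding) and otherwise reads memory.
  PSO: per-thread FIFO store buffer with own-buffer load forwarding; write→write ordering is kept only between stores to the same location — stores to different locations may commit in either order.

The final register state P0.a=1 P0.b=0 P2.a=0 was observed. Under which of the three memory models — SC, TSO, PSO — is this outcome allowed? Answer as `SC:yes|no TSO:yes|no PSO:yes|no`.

SC:no TSO:no PSO:yes

outcome vector order: (P0.a,P0.b,P2.a)
SC: 9 outcomes — {0/0/0, 0/0/1, 0/1/0, 0/1/1, 1/1/0, 1/1/1, 2/0/0, 2/1/0, 2/1/1}
TSO: 9 outcomes — {0/0/0, 0/0/1, 0/1/0, 0/1/1, 1/1/0, 1/1/1, 2/0/0, 2/1/0, 2/1/1}
PSO: 12 outcomes — {0/0/0, 0/0/1, 0/1/0, 0/1/1, 1/0/0, 1/0/1, 1/1/0, 1/1/1, 2/0/0, 2/0/1, 2/1/0, 2/1/1}
target 1/0/0 ∈ {PSO}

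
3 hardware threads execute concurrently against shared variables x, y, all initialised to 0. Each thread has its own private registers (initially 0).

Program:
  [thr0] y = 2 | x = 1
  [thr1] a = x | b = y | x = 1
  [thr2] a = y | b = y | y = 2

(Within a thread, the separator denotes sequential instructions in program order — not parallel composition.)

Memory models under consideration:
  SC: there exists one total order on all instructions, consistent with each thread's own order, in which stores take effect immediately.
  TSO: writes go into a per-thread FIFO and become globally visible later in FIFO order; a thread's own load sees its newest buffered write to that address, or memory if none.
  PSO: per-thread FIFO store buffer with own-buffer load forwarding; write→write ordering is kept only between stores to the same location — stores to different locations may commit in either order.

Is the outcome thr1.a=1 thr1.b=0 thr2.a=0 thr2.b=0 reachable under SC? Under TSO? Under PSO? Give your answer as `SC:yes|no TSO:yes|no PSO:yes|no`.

SC:no TSO:no PSO:yes

outcome vector order: (thr1.a,thr1.b,thr2.a,thr2.b)
[SC] allowed = {0000, 0002, 0022, 0200, 0202, 0222, 1200, 1202, 1222}
[TSO] allowed = {0000, 0002, 0022, 0200, 0202, 0222, 1200, 1202, 1222}
[PSO] allowed = {0000, 0002, 0022, 0200, 0202, 0222, 1000, 1002, 1022, 1200, 1202, 1222}
target 1000 ∈ {PSO}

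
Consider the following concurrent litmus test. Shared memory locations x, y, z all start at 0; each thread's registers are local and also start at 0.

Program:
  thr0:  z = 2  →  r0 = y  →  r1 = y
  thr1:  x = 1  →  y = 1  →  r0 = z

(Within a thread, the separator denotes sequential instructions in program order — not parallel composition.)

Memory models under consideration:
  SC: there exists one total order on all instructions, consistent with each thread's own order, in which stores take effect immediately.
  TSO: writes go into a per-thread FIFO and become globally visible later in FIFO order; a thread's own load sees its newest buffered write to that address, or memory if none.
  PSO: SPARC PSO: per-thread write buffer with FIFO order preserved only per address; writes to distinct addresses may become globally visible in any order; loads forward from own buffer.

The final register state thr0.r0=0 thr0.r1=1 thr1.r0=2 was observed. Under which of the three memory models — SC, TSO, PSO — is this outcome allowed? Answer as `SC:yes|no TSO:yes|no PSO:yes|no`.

SC:yes TSO:yes PSO:yes

outcome vector order: (thr0.r0,thr0.r1,thr1.r0)
under SC → 002, 012, 110, 112
under TSO → 000, 002, 010, 012, 110, 112
under PSO → 000, 002, 010, 012, 110, 112
target 012 ∈ {SC,TSO,PSO}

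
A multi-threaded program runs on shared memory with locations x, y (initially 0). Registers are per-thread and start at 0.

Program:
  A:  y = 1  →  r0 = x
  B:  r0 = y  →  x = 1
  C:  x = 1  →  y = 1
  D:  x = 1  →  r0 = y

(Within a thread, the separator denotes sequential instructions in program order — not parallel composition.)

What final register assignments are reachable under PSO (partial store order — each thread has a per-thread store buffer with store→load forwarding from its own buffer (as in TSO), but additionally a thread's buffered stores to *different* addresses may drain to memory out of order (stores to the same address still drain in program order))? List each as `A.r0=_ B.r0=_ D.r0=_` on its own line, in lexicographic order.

A.r0=0 B.r0=0 D.r0=0
A.r0=0 B.r0=0 D.r0=1
A.r0=0 B.r0=1 D.r0=0
A.r0=0 B.r0=1 D.r0=1
A.r0=1 B.r0=0 D.r0=0
A.r0=1 B.r0=0 D.r0=1
A.r0=1 B.r0=1 D.r0=0
A.r0=1 B.r0=1 D.r0=1

outcome vector order: (A.r0,B.r0,D.r0)
|PSO outcomes| = 8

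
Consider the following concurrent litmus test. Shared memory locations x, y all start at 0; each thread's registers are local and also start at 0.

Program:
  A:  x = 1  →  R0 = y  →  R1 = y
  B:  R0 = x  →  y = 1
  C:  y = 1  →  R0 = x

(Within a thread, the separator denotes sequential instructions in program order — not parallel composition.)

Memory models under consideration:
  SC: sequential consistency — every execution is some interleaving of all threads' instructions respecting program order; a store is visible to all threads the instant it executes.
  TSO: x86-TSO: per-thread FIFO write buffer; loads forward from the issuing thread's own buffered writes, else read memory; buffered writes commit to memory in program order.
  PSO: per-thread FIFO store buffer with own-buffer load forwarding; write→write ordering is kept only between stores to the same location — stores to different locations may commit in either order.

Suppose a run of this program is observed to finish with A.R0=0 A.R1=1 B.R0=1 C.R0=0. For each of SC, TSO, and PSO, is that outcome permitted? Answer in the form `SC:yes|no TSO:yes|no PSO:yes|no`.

outcome vector order: (A.R0,A.R1,B.R0,C.R0)
[SC] allowed = {0001, 0011, 0101, 0111, 1100, 1101, 1110, 1111}
[TSO] allowed = {0000, 0001, 0010, 0011, 0100, 0101, 0110, 0111, 1100, 1101, 1110, 1111}
[PSO] allowed = {0000, 0001, 0010, 0011, 0100, 0101, 0110, 0111, 1100, 1101, 1110, 1111}
target 0110 ∈ {TSO,PSO}

SC:no TSO:yes PSO:yes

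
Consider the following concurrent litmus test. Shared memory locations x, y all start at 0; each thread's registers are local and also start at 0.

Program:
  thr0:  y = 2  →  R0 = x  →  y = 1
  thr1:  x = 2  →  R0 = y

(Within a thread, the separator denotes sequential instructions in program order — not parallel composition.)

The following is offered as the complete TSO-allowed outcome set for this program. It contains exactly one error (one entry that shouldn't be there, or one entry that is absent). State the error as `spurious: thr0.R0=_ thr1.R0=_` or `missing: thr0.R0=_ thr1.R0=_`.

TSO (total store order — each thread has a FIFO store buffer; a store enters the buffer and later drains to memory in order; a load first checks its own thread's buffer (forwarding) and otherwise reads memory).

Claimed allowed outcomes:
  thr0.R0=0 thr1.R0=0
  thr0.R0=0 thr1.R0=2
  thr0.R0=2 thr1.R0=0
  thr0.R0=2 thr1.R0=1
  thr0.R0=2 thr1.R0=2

outcome vector order: (thr0.R0,thr1.R0)
under TSO → 00 01 02 20 21 22
TSO∖claimed = {01}

missing: thr0.R0=0 thr1.R0=1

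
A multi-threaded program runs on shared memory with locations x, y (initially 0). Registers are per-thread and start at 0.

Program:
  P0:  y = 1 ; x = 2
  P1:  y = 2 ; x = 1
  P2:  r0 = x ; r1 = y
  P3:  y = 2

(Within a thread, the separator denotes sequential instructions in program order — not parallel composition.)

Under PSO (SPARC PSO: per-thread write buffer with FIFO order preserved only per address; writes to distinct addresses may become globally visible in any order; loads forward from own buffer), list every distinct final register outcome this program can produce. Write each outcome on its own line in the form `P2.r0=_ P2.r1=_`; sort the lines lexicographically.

P2.r0=0 P2.r1=0
P2.r0=0 P2.r1=1
P2.r0=0 P2.r1=2
P2.r0=1 P2.r1=0
P2.r0=1 P2.r1=1
P2.r0=1 P2.r1=2
P2.r0=2 P2.r1=0
P2.r0=2 P2.r1=1
P2.r0=2 P2.r1=2

outcome vector order: (P2.r0,P2.r1)
|PSO outcomes| = 9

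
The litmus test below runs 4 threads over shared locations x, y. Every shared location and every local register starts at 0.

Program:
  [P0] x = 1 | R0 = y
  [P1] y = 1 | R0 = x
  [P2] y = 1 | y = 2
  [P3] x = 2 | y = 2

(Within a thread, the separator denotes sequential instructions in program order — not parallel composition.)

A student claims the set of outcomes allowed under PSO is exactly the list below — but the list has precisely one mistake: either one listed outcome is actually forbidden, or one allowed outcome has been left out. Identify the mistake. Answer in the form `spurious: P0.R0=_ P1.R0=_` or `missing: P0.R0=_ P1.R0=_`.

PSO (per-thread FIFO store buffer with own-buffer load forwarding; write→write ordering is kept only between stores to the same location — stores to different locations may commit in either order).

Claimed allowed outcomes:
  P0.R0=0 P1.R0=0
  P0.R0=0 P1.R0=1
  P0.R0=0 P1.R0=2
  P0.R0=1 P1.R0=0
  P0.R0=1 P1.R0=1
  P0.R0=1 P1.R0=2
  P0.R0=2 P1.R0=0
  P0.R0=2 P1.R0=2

missing: P0.R0=2 P1.R0=1

outcome vector order: (P0.R0,P1.R0)
PSO (9): (0,0), (0,1), (0,2), (1,0), (1,1), (1,2), (2,0), (2,1), (2,2)
PSO∖claimed = {(2,1)}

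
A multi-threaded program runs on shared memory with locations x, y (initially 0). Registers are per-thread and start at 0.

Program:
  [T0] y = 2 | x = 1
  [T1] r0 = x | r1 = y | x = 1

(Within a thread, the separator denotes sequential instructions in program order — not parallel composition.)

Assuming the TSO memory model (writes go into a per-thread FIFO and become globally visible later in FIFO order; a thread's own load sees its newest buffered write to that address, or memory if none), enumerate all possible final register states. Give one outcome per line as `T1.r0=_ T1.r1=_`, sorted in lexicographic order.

T1.r0=0 T1.r1=0
T1.r0=0 T1.r1=2
T1.r0=1 T1.r1=2

outcome vector order: (T1.r0,T1.r1)
|TSO outcomes| = 3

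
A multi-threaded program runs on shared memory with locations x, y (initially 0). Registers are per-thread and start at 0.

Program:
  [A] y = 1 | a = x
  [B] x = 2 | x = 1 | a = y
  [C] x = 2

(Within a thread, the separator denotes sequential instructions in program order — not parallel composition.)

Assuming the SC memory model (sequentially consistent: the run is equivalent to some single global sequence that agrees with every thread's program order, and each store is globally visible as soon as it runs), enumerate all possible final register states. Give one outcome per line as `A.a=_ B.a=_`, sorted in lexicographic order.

A.a=0 B.a=1
A.a=1 B.a=0
A.a=1 B.a=1
A.a=2 B.a=0
A.a=2 B.a=1

outcome vector order: (A.a,B.a)
|SC outcomes| = 5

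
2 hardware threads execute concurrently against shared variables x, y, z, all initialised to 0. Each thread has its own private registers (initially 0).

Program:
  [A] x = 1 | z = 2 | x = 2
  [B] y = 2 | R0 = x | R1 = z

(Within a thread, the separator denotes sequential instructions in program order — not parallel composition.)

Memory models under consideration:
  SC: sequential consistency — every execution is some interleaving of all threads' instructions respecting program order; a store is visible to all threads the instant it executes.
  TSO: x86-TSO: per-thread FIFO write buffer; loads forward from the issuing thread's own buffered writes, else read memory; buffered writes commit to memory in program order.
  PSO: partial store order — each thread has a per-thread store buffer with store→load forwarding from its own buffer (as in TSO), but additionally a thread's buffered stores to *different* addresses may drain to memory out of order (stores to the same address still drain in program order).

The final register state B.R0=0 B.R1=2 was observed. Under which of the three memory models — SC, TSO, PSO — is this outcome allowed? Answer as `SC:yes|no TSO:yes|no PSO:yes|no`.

SC:yes TSO:yes PSO:yes

outcome vector order: (B.R0,B.R1)
SC (5): 0/0 0/2 1/0 1/2 2/2
TSO (5): 0/0 0/2 1/0 1/2 2/2
PSO (6): 0/0 0/2 1/0 1/2 2/0 2/2
target 0/2 ∈ {SC,TSO,PSO}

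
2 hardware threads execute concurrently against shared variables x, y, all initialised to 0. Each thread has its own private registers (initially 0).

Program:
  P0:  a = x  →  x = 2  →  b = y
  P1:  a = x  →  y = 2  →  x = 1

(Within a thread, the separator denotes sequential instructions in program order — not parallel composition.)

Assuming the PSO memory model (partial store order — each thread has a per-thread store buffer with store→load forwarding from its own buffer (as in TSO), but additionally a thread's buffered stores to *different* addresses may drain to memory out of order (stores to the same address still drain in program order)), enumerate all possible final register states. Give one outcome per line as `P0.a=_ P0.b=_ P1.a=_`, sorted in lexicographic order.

outcome vector order: (P0.a,P0.b,P1.a)
|PSO outcomes| = 6

P0.a=0 P0.b=0 P1.a=0
P0.a=0 P0.b=0 P1.a=2
P0.a=0 P0.b=2 P1.a=0
P0.a=0 P0.b=2 P1.a=2
P0.a=1 P0.b=0 P1.a=0
P0.a=1 P0.b=2 P1.a=0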